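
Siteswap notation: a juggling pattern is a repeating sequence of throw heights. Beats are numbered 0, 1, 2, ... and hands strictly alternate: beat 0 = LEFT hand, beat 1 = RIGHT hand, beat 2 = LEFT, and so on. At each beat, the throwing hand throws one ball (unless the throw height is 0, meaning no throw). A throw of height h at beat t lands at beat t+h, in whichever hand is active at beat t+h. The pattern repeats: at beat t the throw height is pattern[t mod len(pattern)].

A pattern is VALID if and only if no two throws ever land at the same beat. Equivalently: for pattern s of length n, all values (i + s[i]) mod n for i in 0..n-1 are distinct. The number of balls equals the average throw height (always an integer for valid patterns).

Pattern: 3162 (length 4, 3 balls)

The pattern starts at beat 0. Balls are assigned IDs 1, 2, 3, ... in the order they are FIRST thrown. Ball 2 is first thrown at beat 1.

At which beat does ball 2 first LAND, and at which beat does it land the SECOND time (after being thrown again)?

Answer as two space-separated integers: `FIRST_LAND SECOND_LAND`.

Answer: 2 8

Derivation:
Beat 0 (L): throw ball1 h=3 -> lands@3:R; in-air after throw: [b1@3:R]
Beat 1 (R): throw ball2 h=1 -> lands@2:L; in-air after throw: [b2@2:L b1@3:R]
Beat 2 (L): throw ball2 h=6 -> lands@8:L; in-air after throw: [b1@3:R b2@8:L]
Beat 3 (R): throw ball1 h=2 -> lands@5:R; in-air after throw: [b1@5:R b2@8:L]
Beat 4 (L): throw ball3 h=3 -> lands@7:R; in-air after throw: [b1@5:R b3@7:R b2@8:L]
Beat 5 (R): throw ball1 h=1 -> lands@6:L; in-air after throw: [b1@6:L b3@7:R b2@8:L]
Beat 6 (L): throw ball1 h=6 -> lands@12:L; in-air after throw: [b3@7:R b2@8:L b1@12:L]
Beat 7 (R): throw ball3 h=2 -> lands@9:R; in-air after throw: [b2@8:L b3@9:R b1@12:L]
Beat 8 (L): throw ball2 h=3 -> lands@11:R; in-air after throw: [b3@9:R b2@11:R b1@12:L]
Ball 2: thrown@1 h=1 -> first land @2; rethrown@2 h=6 -> second land @8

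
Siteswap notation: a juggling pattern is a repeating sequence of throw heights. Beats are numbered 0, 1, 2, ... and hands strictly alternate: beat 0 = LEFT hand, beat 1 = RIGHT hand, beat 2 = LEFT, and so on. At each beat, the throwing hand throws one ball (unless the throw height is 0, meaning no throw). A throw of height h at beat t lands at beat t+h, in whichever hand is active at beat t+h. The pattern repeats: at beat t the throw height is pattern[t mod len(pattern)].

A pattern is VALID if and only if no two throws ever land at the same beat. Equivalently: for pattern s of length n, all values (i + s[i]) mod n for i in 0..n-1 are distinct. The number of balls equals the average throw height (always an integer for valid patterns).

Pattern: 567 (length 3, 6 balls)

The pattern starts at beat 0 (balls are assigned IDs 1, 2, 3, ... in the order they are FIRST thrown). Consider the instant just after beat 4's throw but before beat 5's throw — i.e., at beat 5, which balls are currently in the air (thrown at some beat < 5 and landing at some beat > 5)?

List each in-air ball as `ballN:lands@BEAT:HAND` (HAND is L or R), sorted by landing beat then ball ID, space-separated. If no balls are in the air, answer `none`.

Answer: ball2:lands@7:R ball4:lands@8:L ball3:lands@9:R ball5:lands@10:L

Derivation:
Beat 0 (L): throw ball1 h=5 -> lands@5:R; in-air after throw: [b1@5:R]
Beat 1 (R): throw ball2 h=6 -> lands@7:R; in-air after throw: [b1@5:R b2@7:R]
Beat 2 (L): throw ball3 h=7 -> lands@9:R; in-air after throw: [b1@5:R b2@7:R b3@9:R]
Beat 3 (R): throw ball4 h=5 -> lands@8:L; in-air after throw: [b1@5:R b2@7:R b4@8:L b3@9:R]
Beat 4 (L): throw ball5 h=6 -> lands@10:L; in-air after throw: [b1@5:R b2@7:R b4@8:L b3@9:R b5@10:L]
Beat 5 (R): throw ball1 h=7 -> lands@12:L; in-air after throw: [b2@7:R b4@8:L b3@9:R b5@10:L b1@12:L]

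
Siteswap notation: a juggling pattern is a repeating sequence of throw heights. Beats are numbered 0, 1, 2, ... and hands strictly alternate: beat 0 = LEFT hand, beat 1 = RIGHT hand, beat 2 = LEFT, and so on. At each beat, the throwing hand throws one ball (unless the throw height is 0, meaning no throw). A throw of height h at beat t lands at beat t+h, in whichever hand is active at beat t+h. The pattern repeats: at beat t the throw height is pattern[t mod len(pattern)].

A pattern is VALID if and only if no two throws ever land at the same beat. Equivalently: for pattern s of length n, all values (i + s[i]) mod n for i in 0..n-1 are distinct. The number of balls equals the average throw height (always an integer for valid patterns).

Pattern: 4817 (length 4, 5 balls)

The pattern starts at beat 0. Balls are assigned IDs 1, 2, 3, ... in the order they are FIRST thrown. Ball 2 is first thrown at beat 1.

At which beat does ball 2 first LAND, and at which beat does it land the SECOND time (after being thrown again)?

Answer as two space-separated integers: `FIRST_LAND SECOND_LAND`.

Answer: 9 17

Derivation:
Beat 0 (L): throw ball1 h=4 -> lands@4:L; in-air after throw: [b1@4:L]
Beat 1 (R): throw ball2 h=8 -> lands@9:R; in-air after throw: [b1@4:L b2@9:R]
Beat 2 (L): throw ball3 h=1 -> lands@3:R; in-air after throw: [b3@3:R b1@4:L b2@9:R]
Beat 3 (R): throw ball3 h=7 -> lands@10:L; in-air after throw: [b1@4:L b2@9:R b3@10:L]
Beat 4 (L): throw ball1 h=4 -> lands@8:L; in-air after throw: [b1@8:L b2@9:R b3@10:L]
Beat 5 (R): throw ball4 h=8 -> lands@13:R; in-air after throw: [b1@8:L b2@9:R b3@10:L b4@13:R]
Beat 6 (L): throw ball5 h=1 -> lands@7:R; in-air after throw: [b5@7:R b1@8:L b2@9:R b3@10:L b4@13:R]
Beat 7 (R): throw ball5 h=7 -> lands@14:L; in-air after throw: [b1@8:L b2@9:R b3@10:L b4@13:R b5@14:L]
Beat 8 (L): throw ball1 h=4 -> lands@12:L; in-air after throw: [b2@9:R b3@10:L b1@12:L b4@13:R b5@14:L]
Beat 9 (R): throw ball2 h=8 -> lands@17:R; in-air after throw: [b3@10:L b1@12:L b4@13:R b5@14:L b2@17:R]
Beat 10 (L): throw ball3 h=1 -> lands@11:R; in-air after throw: [b3@11:R b1@12:L b4@13:R b5@14:L b2@17:R]
Beat 11 (R): throw ball3 h=7 -> lands@18:L; in-air after throw: [b1@12:L b4@13:R b5@14:L b2@17:R b3@18:L]
Beat 12 (L): throw ball1 h=4 -> lands@16:L; in-air after throw: [b4@13:R b5@14:L b1@16:L b2@17:R b3@18:L]
Beat 13 (R): throw ball4 h=8 -> lands@21:R; in-air after throw: [b5@14:L b1@16:L b2@17:R b3@18:L b4@21:R]
Beat 14 (L): throw ball5 h=1 -> lands@15:R; in-air after throw: [b5@15:R b1@16:L b2@17:R b3@18:L b4@21:R]
Ball 2: thrown@1 h=8 -> first land @9; rethrown@9 h=8 -> second land @17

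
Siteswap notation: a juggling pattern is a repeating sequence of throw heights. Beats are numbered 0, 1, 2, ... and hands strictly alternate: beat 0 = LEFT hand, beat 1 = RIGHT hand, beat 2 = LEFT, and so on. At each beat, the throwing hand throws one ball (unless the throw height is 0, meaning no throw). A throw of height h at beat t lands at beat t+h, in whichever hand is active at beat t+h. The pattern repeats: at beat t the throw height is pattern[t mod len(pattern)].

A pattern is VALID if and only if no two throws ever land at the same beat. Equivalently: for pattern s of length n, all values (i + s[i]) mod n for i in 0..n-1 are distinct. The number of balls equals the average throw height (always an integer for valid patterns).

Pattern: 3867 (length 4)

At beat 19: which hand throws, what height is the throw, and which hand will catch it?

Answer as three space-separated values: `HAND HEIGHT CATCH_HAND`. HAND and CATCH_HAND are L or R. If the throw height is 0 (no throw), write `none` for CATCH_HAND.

Beat 19: 19 mod 2 = 1, so hand = R
Throw height = pattern[19 mod 4] = pattern[3] = 7
Lands at beat 19+7=26, 26 mod 2 = 0, so catch hand = L

Answer: R 7 L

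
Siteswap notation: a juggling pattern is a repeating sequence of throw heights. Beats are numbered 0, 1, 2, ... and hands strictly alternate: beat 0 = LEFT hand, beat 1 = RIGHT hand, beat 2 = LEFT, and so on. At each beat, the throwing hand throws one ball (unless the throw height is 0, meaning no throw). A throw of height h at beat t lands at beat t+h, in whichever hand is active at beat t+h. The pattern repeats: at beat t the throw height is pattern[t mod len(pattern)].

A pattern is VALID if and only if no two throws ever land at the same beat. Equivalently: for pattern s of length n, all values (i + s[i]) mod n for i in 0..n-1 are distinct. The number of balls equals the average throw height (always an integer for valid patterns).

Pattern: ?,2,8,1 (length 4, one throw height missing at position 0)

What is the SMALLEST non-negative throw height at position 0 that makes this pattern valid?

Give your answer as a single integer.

i=0: s[i]=? (unknown)
i=1: (1 + 2) mod 4 = 3
i=2: (2 + 8) mod 4 = 2
i=3: (3 + 1) mod 4 = 0
Known residues: [0, 2, 3]; need a permutation of 0..3, so missing residue r = 1
Need (0 + s) mod 4 = 1; smallest s = (1 - 0) mod 4 = 1

Answer: 1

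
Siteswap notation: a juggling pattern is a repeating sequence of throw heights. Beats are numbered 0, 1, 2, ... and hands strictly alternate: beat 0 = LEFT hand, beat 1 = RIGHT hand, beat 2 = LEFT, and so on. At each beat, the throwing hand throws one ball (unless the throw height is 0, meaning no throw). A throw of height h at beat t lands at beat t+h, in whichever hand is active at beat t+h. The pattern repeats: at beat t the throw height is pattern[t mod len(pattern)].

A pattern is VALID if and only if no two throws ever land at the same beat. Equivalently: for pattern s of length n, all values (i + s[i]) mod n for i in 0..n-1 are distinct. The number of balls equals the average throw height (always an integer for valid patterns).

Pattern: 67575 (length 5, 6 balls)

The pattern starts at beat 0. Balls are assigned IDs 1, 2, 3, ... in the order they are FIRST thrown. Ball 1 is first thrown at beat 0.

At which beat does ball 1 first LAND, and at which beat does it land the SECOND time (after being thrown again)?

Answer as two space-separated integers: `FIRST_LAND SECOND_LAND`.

Beat 0 (L): throw ball1 h=6 -> lands@6:L; in-air after throw: [b1@6:L]
Beat 1 (R): throw ball2 h=7 -> lands@8:L; in-air after throw: [b1@6:L b2@8:L]
Beat 2 (L): throw ball3 h=5 -> lands@7:R; in-air after throw: [b1@6:L b3@7:R b2@8:L]
Beat 3 (R): throw ball4 h=7 -> lands@10:L; in-air after throw: [b1@6:L b3@7:R b2@8:L b4@10:L]
Beat 4 (L): throw ball5 h=5 -> lands@9:R; in-air after throw: [b1@6:L b3@7:R b2@8:L b5@9:R b4@10:L]
Beat 5 (R): throw ball6 h=6 -> lands@11:R; in-air after throw: [b1@6:L b3@7:R b2@8:L b5@9:R b4@10:L b6@11:R]
Beat 6 (L): throw ball1 h=7 -> lands@13:R; in-air after throw: [b3@7:R b2@8:L b5@9:R b4@10:L b6@11:R b1@13:R]
Beat 7 (R): throw ball3 h=5 -> lands@12:L; in-air after throw: [b2@8:L b5@9:R b4@10:L b6@11:R b3@12:L b1@13:R]
Beat 8 (L): throw ball2 h=7 -> lands@15:R; in-air after throw: [b5@9:R b4@10:L b6@11:R b3@12:L b1@13:R b2@15:R]
Beat 9 (R): throw ball5 h=5 -> lands@14:L; in-air after throw: [b4@10:L b6@11:R b3@12:L b1@13:R b5@14:L b2@15:R]
Beat 10 (L): throw ball4 h=6 -> lands@16:L; in-air after throw: [b6@11:R b3@12:L b1@13:R b5@14:L b2@15:R b4@16:L]
Beat 11 (R): throw ball6 h=7 -> lands@18:L; in-air after throw: [b3@12:L b1@13:R b5@14:L b2@15:R b4@16:L b6@18:L]
Beat 12 (L): throw ball3 h=5 -> lands@17:R; in-air after throw: [b1@13:R b5@14:L b2@15:R b4@16:L b3@17:R b6@18:L]
Beat 13 (R): throw ball1 h=7 -> lands@20:L; in-air after throw: [b5@14:L b2@15:R b4@16:L b3@17:R b6@18:L b1@20:L]
Ball 1: thrown@0 h=6 -> first land @6; rethrown@6 h=7 -> second land @13

Answer: 6 13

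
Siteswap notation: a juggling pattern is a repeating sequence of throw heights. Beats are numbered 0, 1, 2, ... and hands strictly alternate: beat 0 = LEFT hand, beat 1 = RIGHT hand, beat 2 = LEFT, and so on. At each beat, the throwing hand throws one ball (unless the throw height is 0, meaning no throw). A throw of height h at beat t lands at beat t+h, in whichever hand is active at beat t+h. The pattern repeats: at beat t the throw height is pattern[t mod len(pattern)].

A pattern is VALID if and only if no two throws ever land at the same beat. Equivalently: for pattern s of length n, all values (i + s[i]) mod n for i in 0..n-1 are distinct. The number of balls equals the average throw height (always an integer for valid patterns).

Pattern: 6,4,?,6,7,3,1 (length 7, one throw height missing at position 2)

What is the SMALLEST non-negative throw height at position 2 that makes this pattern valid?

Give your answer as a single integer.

i=0: (0 + 6) mod 7 = 6
i=1: (1 + 4) mod 7 = 5
i=2: s[i]=? (unknown)
i=3: (3 + 6) mod 7 = 2
i=4: (4 + 7) mod 7 = 4
i=5: (5 + 3) mod 7 = 1
i=6: (6 + 1) mod 7 = 0
Known residues: [0, 1, 2, 4, 5, 6]; need a permutation of 0..6, so missing residue r = 3
Need (2 + s) mod 7 = 3; smallest s = (3 - 2) mod 7 = 1

Answer: 1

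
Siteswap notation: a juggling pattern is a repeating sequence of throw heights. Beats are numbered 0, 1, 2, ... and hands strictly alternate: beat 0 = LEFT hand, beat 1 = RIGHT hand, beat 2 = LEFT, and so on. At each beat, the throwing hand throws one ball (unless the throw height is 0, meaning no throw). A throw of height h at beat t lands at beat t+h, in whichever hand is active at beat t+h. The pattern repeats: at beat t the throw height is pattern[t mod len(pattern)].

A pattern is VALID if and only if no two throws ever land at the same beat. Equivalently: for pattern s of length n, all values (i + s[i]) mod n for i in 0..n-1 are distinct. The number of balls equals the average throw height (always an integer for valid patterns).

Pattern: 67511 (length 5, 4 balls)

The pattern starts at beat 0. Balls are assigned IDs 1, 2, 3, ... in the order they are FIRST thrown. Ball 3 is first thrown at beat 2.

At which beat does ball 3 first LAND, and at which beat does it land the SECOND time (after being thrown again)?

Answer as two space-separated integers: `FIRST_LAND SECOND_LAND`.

Answer: 7 12

Derivation:
Beat 0 (L): throw ball1 h=6 -> lands@6:L; in-air after throw: [b1@6:L]
Beat 1 (R): throw ball2 h=7 -> lands@8:L; in-air after throw: [b1@6:L b2@8:L]
Beat 2 (L): throw ball3 h=5 -> lands@7:R; in-air after throw: [b1@6:L b3@7:R b2@8:L]
Beat 3 (R): throw ball4 h=1 -> lands@4:L; in-air after throw: [b4@4:L b1@6:L b3@7:R b2@8:L]
Beat 4 (L): throw ball4 h=1 -> lands@5:R; in-air after throw: [b4@5:R b1@6:L b3@7:R b2@8:L]
Beat 5 (R): throw ball4 h=6 -> lands@11:R; in-air after throw: [b1@6:L b3@7:R b2@8:L b4@11:R]
Beat 6 (L): throw ball1 h=7 -> lands@13:R; in-air after throw: [b3@7:R b2@8:L b4@11:R b1@13:R]
Beat 7 (R): throw ball3 h=5 -> lands@12:L; in-air after throw: [b2@8:L b4@11:R b3@12:L b1@13:R]
Beat 8 (L): throw ball2 h=1 -> lands@9:R; in-air after throw: [b2@9:R b4@11:R b3@12:L b1@13:R]
Beat 9 (R): throw ball2 h=1 -> lands@10:L; in-air after throw: [b2@10:L b4@11:R b3@12:L b1@13:R]
Beat 10 (L): throw ball2 h=6 -> lands@16:L; in-air after throw: [b4@11:R b3@12:L b1@13:R b2@16:L]
Beat 11 (R): throw ball4 h=7 -> lands@18:L; in-air after throw: [b3@12:L b1@13:R b2@16:L b4@18:L]
Beat 12 (L): throw ball3 h=5 -> lands@17:R; in-air after throw: [b1@13:R b2@16:L b3@17:R b4@18:L]
Ball 3: thrown@2 h=5 -> first land @7; rethrown@7 h=5 -> second land @12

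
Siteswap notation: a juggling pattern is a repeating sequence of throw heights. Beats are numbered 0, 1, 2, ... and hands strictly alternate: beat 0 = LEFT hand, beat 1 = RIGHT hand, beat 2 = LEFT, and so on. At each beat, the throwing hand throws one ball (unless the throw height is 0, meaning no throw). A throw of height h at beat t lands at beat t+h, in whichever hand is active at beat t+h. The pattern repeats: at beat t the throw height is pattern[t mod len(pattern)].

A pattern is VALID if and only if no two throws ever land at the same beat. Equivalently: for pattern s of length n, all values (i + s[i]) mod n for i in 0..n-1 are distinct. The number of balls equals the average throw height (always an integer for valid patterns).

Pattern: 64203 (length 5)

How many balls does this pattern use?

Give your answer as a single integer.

Answer: 3

Derivation:
Pattern = [6, 4, 2, 0, 3], length n = 5
  position 0: throw height = 6, running sum = 6
  position 1: throw height = 4, running sum = 10
  position 2: throw height = 2, running sum = 12
  position 3: throw height = 0, running sum = 12
  position 4: throw height = 3, running sum = 15
Total sum = 15; balls = sum / n = 15 / 5 = 3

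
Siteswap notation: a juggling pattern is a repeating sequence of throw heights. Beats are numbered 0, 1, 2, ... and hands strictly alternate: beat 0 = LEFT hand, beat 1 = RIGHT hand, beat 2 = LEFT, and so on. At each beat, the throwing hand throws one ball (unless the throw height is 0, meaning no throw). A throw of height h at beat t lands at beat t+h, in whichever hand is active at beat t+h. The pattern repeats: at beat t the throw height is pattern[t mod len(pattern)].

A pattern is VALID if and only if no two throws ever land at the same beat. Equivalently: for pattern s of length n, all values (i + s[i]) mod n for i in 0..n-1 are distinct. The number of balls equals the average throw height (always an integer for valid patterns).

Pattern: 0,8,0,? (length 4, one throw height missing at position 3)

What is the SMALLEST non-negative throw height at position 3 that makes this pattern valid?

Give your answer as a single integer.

i=0: (0 + 0) mod 4 = 0
i=1: (1 + 8) mod 4 = 1
i=2: (2 + 0) mod 4 = 2
i=3: s[i]=? (unknown)
Known residues: [0, 1, 2]; need a permutation of 0..3, so missing residue r = 3
Need (3 + s) mod 4 = 3; smallest s = (3 - 3) mod 4 = 0

Answer: 0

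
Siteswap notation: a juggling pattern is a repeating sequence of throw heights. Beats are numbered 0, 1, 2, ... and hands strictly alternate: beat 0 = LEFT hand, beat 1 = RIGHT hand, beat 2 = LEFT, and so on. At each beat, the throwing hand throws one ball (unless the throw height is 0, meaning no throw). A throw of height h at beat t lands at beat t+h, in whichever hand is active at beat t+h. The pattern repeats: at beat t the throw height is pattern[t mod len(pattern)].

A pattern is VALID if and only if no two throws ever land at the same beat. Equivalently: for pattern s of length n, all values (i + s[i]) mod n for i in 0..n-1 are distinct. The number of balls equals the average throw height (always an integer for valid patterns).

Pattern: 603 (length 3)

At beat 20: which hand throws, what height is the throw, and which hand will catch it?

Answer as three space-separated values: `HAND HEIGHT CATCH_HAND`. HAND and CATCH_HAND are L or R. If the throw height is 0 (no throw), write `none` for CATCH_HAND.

Answer: L 3 R

Derivation:
Beat 20: 20 mod 2 = 0, so hand = L
Throw height = pattern[20 mod 3] = pattern[2] = 3
Lands at beat 20+3=23, 23 mod 2 = 1, so catch hand = R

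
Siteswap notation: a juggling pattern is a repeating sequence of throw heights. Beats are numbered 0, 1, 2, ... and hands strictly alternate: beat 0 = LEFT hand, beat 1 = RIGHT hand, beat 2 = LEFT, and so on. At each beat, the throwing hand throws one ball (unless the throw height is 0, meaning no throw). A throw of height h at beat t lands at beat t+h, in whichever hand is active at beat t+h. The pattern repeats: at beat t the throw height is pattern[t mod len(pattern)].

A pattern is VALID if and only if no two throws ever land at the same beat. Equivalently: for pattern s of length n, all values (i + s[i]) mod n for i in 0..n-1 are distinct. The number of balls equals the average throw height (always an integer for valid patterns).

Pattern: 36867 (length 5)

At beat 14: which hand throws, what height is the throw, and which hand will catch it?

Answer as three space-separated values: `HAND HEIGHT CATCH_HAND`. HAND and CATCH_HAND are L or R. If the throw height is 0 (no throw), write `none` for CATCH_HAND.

Answer: L 7 R

Derivation:
Beat 14: 14 mod 2 = 0, so hand = L
Throw height = pattern[14 mod 5] = pattern[4] = 7
Lands at beat 14+7=21, 21 mod 2 = 1, so catch hand = R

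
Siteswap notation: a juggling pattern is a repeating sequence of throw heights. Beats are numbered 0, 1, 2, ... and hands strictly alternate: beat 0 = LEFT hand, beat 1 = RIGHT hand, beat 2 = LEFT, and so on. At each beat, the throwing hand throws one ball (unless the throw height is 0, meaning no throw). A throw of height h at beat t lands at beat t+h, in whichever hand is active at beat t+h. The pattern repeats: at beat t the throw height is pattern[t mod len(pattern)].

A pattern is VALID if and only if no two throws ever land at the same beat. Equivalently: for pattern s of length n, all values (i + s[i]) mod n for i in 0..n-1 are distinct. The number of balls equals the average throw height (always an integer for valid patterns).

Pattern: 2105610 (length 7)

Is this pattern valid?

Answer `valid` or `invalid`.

i=0: (i + s[i]) mod n = (0 + 2) mod 7 = 2
i=1: (i + s[i]) mod n = (1 + 1) mod 7 = 2
i=2: (i + s[i]) mod n = (2 + 0) mod 7 = 2
i=3: (i + s[i]) mod n = (3 + 5) mod 7 = 1
i=4: (i + s[i]) mod n = (4 + 6) mod 7 = 3
i=5: (i + s[i]) mod n = (5 + 1) mod 7 = 6
i=6: (i + s[i]) mod n = (6 + 0) mod 7 = 6
Residues: [2, 2, 2, 1, 3, 6, 6], distinct: False

Answer: invalid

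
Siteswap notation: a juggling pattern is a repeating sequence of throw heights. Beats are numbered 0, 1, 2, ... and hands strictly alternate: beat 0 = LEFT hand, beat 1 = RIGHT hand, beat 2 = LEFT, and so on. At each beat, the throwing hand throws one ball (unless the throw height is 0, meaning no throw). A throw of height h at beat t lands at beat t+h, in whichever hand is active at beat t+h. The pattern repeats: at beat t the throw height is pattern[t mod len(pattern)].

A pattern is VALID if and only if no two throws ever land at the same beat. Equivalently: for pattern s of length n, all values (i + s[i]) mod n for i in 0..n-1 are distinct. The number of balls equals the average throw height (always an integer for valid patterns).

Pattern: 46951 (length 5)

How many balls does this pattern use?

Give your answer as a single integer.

Pattern = [4, 6, 9, 5, 1], length n = 5
  position 0: throw height = 4, running sum = 4
  position 1: throw height = 6, running sum = 10
  position 2: throw height = 9, running sum = 19
  position 3: throw height = 5, running sum = 24
  position 4: throw height = 1, running sum = 25
Total sum = 25; balls = sum / n = 25 / 5 = 5

Answer: 5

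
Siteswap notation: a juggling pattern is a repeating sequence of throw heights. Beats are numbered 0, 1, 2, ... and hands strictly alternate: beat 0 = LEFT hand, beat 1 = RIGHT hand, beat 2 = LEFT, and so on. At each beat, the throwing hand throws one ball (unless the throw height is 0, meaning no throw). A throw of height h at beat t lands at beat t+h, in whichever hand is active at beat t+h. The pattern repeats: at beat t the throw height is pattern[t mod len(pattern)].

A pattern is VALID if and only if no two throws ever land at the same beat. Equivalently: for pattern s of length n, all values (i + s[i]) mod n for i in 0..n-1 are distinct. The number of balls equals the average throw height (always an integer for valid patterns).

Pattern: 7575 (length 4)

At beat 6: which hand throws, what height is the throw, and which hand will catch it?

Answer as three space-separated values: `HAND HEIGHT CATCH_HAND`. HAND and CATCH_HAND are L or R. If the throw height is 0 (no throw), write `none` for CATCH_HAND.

Answer: L 7 R

Derivation:
Beat 6: 6 mod 2 = 0, so hand = L
Throw height = pattern[6 mod 4] = pattern[2] = 7
Lands at beat 6+7=13, 13 mod 2 = 1, so catch hand = R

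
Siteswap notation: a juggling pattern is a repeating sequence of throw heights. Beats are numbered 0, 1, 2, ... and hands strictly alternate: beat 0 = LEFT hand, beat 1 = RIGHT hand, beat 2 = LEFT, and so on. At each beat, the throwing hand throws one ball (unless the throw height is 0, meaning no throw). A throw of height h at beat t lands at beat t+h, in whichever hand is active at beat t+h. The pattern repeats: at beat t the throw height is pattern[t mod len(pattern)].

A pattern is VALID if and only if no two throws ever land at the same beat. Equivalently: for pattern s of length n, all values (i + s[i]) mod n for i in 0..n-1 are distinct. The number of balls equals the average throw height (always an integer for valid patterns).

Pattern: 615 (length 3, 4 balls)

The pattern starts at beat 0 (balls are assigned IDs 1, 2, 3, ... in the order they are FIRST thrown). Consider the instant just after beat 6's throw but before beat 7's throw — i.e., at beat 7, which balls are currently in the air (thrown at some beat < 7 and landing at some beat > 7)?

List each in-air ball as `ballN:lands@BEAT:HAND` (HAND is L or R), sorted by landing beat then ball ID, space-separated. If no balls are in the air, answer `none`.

Beat 0 (L): throw ball1 h=6 -> lands@6:L; in-air after throw: [b1@6:L]
Beat 1 (R): throw ball2 h=1 -> lands@2:L; in-air after throw: [b2@2:L b1@6:L]
Beat 2 (L): throw ball2 h=5 -> lands@7:R; in-air after throw: [b1@6:L b2@7:R]
Beat 3 (R): throw ball3 h=6 -> lands@9:R; in-air after throw: [b1@6:L b2@7:R b3@9:R]
Beat 4 (L): throw ball4 h=1 -> lands@5:R; in-air after throw: [b4@5:R b1@6:L b2@7:R b3@9:R]
Beat 5 (R): throw ball4 h=5 -> lands@10:L; in-air after throw: [b1@6:L b2@7:R b3@9:R b4@10:L]
Beat 6 (L): throw ball1 h=6 -> lands@12:L; in-air after throw: [b2@7:R b3@9:R b4@10:L b1@12:L]
Beat 7 (R): throw ball2 h=1 -> lands@8:L; in-air after throw: [b2@8:L b3@9:R b4@10:L b1@12:L]

Answer: ball3:lands@9:R ball4:lands@10:L ball1:lands@12:L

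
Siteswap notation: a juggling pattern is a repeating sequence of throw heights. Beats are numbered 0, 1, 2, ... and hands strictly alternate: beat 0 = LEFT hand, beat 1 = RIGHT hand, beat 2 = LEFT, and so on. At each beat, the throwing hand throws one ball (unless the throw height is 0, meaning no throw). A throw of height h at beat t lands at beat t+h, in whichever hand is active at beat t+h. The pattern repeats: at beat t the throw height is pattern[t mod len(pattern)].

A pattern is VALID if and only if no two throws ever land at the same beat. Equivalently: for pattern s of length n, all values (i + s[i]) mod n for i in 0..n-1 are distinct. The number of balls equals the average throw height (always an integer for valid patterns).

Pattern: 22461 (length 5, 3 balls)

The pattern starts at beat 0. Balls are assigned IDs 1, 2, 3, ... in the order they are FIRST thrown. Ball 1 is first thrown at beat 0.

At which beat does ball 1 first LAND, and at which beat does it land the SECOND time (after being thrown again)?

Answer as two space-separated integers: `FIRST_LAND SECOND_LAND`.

Answer: 2 6

Derivation:
Beat 0 (L): throw ball1 h=2 -> lands@2:L; in-air after throw: [b1@2:L]
Beat 1 (R): throw ball2 h=2 -> lands@3:R; in-air after throw: [b1@2:L b2@3:R]
Beat 2 (L): throw ball1 h=4 -> lands@6:L; in-air after throw: [b2@3:R b1@6:L]
Beat 3 (R): throw ball2 h=6 -> lands@9:R; in-air after throw: [b1@6:L b2@9:R]
Beat 4 (L): throw ball3 h=1 -> lands@5:R; in-air after throw: [b3@5:R b1@6:L b2@9:R]
Beat 5 (R): throw ball3 h=2 -> lands@7:R; in-air after throw: [b1@6:L b3@7:R b2@9:R]
Beat 6 (L): throw ball1 h=2 -> lands@8:L; in-air after throw: [b3@7:R b1@8:L b2@9:R]
Ball 1: thrown@0 h=2 -> first land @2; rethrown@2 h=4 -> second land @6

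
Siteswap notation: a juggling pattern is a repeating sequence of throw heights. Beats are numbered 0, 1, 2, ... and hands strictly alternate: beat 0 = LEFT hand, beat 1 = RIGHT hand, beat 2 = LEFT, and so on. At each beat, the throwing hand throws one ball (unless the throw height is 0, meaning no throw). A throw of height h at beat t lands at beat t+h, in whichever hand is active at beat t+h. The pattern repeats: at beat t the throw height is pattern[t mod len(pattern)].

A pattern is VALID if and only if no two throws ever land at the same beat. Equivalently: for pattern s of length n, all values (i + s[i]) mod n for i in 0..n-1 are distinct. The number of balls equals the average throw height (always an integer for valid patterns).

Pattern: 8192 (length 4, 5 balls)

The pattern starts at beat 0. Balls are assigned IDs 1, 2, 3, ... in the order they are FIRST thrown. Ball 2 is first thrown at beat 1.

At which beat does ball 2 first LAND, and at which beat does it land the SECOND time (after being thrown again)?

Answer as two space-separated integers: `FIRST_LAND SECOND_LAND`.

Answer: 2 11

Derivation:
Beat 0 (L): throw ball1 h=8 -> lands@8:L; in-air after throw: [b1@8:L]
Beat 1 (R): throw ball2 h=1 -> lands@2:L; in-air after throw: [b2@2:L b1@8:L]
Beat 2 (L): throw ball2 h=9 -> lands@11:R; in-air after throw: [b1@8:L b2@11:R]
Beat 3 (R): throw ball3 h=2 -> lands@5:R; in-air after throw: [b3@5:R b1@8:L b2@11:R]
Beat 4 (L): throw ball4 h=8 -> lands@12:L; in-air after throw: [b3@5:R b1@8:L b2@11:R b4@12:L]
Beat 5 (R): throw ball3 h=1 -> lands@6:L; in-air after throw: [b3@6:L b1@8:L b2@11:R b4@12:L]
Beat 6 (L): throw ball3 h=9 -> lands@15:R; in-air after throw: [b1@8:L b2@11:R b4@12:L b3@15:R]
Beat 7 (R): throw ball5 h=2 -> lands@9:R; in-air after throw: [b1@8:L b5@9:R b2@11:R b4@12:L b3@15:R]
Beat 8 (L): throw ball1 h=8 -> lands@16:L; in-air after throw: [b5@9:R b2@11:R b4@12:L b3@15:R b1@16:L]
Beat 9 (R): throw ball5 h=1 -> lands@10:L; in-air after throw: [b5@10:L b2@11:R b4@12:L b3@15:R b1@16:L]
Beat 10 (L): throw ball5 h=9 -> lands@19:R; in-air after throw: [b2@11:R b4@12:L b3@15:R b1@16:L b5@19:R]
Beat 11 (R): throw ball2 h=2 -> lands@13:R; in-air after throw: [b4@12:L b2@13:R b3@15:R b1@16:L b5@19:R]
Ball 2: thrown@1 h=1 -> first land @2; rethrown@2 h=9 -> second land @11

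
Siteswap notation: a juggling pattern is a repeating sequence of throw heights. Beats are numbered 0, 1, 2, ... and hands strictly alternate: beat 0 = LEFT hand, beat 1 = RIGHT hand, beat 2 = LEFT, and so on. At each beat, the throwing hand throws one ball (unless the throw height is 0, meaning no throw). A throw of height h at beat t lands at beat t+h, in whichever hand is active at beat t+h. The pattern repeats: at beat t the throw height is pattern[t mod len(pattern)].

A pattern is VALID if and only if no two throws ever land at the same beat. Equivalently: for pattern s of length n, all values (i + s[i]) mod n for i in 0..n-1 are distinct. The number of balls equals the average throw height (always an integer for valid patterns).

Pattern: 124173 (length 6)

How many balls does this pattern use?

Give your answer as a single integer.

Pattern = [1, 2, 4, 1, 7, 3], length n = 6
  position 0: throw height = 1, running sum = 1
  position 1: throw height = 2, running sum = 3
  position 2: throw height = 4, running sum = 7
  position 3: throw height = 1, running sum = 8
  position 4: throw height = 7, running sum = 15
  position 5: throw height = 3, running sum = 18
Total sum = 18; balls = sum / n = 18 / 6 = 3

Answer: 3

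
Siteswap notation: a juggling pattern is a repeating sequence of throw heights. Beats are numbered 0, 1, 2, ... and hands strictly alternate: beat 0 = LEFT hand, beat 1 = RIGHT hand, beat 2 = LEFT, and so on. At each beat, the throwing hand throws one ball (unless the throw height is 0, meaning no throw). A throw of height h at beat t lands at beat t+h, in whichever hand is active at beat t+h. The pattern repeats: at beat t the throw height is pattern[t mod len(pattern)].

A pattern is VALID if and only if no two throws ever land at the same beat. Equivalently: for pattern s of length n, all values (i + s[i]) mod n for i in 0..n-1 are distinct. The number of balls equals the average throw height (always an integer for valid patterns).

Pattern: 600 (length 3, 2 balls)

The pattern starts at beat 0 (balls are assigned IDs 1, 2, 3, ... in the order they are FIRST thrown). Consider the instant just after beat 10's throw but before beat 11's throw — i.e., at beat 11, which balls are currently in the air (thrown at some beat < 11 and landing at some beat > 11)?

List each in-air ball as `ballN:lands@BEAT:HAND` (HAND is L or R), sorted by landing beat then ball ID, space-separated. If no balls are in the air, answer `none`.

Beat 0 (L): throw ball1 h=6 -> lands@6:L; in-air after throw: [b1@6:L]
Beat 3 (R): throw ball2 h=6 -> lands@9:R; in-air after throw: [b1@6:L b2@9:R]
Beat 6 (L): throw ball1 h=6 -> lands@12:L; in-air after throw: [b2@9:R b1@12:L]
Beat 9 (R): throw ball2 h=6 -> lands@15:R; in-air after throw: [b1@12:L b2@15:R]

Answer: ball1:lands@12:L ball2:lands@15:R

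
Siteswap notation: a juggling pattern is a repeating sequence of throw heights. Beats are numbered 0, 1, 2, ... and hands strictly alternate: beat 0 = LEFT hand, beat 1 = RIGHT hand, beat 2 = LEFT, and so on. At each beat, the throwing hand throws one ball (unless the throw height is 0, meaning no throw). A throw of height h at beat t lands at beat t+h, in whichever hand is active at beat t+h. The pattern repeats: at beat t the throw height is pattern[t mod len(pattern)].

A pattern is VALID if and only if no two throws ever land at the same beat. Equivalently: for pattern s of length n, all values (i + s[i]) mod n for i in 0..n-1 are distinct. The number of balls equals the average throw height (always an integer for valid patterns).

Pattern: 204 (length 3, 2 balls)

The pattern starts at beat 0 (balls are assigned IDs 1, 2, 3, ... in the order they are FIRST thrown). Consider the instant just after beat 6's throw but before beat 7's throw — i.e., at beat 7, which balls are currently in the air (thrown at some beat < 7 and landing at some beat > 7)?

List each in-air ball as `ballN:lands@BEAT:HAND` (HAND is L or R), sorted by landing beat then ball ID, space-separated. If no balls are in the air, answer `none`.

Beat 0 (L): throw ball1 h=2 -> lands@2:L; in-air after throw: [b1@2:L]
Beat 2 (L): throw ball1 h=4 -> lands@6:L; in-air after throw: [b1@6:L]
Beat 3 (R): throw ball2 h=2 -> lands@5:R; in-air after throw: [b2@5:R b1@6:L]
Beat 5 (R): throw ball2 h=4 -> lands@9:R; in-air after throw: [b1@6:L b2@9:R]
Beat 6 (L): throw ball1 h=2 -> lands@8:L; in-air after throw: [b1@8:L b2@9:R]

Answer: ball1:lands@8:L ball2:lands@9:R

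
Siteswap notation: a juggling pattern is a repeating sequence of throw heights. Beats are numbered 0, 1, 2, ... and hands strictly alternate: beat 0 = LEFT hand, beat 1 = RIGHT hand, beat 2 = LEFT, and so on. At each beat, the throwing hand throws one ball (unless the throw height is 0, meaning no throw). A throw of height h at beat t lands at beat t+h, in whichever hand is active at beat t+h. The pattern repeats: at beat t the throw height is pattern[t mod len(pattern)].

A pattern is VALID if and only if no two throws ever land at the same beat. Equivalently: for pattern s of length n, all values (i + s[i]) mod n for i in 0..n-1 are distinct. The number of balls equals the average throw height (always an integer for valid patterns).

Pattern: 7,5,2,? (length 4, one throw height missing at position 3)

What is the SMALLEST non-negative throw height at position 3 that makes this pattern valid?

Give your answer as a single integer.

i=0: (0 + 7) mod 4 = 3
i=1: (1 + 5) mod 4 = 2
i=2: (2 + 2) mod 4 = 0
i=3: s[i]=? (unknown)
Known residues: [0, 2, 3]; need a permutation of 0..3, so missing residue r = 1
Need (3 + s) mod 4 = 1; smallest s = (1 - 3) mod 4 = 2

Answer: 2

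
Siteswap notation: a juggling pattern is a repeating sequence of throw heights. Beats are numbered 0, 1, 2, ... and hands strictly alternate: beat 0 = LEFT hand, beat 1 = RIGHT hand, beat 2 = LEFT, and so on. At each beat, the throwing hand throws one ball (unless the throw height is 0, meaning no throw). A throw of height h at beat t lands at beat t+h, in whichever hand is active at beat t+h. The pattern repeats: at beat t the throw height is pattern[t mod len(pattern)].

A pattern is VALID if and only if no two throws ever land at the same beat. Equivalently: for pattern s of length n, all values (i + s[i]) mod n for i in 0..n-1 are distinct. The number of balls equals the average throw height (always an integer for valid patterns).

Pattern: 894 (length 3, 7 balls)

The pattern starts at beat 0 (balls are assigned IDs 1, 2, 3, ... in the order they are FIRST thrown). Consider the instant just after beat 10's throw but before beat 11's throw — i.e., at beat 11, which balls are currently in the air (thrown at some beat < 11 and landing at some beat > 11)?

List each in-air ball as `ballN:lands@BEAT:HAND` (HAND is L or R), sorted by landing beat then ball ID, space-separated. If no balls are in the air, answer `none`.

Answer: ball1:lands@12:L ball5:lands@13:R ball3:lands@14:L ball7:lands@16:L ball6:lands@17:R ball2:lands@19:R

Derivation:
Beat 0 (L): throw ball1 h=8 -> lands@8:L; in-air after throw: [b1@8:L]
Beat 1 (R): throw ball2 h=9 -> lands@10:L; in-air after throw: [b1@8:L b2@10:L]
Beat 2 (L): throw ball3 h=4 -> lands@6:L; in-air after throw: [b3@6:L b1@8:L b2@10:L]
Beat 3 (R): throw ball4 h=8 -> lands@11:R; in-air after throw: [b3@6:L b1@8:L b2@10:L b4@11:R]
Beat 4 (L): throw ball5 h=9 -> lands@13:R; in-air after throw: [b3@6:L b1@8:L b2@10:L b4@11:R b5@13:R]
Beat 5 (R): throw ball6 h=4 -> lands@9:R; in-air after throw: [b3@6:L b1@8:L b6@9:R b2@10:L b4@11:R b5@13:R]
Beat 6 (L): throw ball3 h=8 -> lands@14:L; in-air after throw: [b1@8:L b6@9:R b2@10:L b4@11:R b5@13:R b3@14:L]
Beat 7 (R): throw ball7 h=9 -> lands@16:L; in-air after throw: [b1@8:L b6@9:R b2@10:L b4@11:R b5@13:R b3@14:L b7@16:L]
Beat 8 (L): throw ball1 h=4 -> lands@12:L; in-air after throw: [b6@9:R b2@10:L b4@11:R b1@12:L b5@13:R b3@14:L b7@16:L]
Beat 9 (R): throw ball6 h=8 -> lands@17:R; in-air after throw: [b2@10:L b4@11:R b1@12:L b5@13:R b3@14:L b7@16:L b6@17:R]
Beat 10 (L): throw ball2 h=9 -> lands@19:R; in-air after throw: [b4@11:R b1@12:L b5@13:R b3@14:L b7@16:L b6@17:R b2@19:R]
Beat 11 (R): throw ball4 h=4 -> lands@15:R; in-air after throw: [b1@12:L b5@13:R b3@14:L b4@15:R b7@16:L b6@17:R b2@19:R]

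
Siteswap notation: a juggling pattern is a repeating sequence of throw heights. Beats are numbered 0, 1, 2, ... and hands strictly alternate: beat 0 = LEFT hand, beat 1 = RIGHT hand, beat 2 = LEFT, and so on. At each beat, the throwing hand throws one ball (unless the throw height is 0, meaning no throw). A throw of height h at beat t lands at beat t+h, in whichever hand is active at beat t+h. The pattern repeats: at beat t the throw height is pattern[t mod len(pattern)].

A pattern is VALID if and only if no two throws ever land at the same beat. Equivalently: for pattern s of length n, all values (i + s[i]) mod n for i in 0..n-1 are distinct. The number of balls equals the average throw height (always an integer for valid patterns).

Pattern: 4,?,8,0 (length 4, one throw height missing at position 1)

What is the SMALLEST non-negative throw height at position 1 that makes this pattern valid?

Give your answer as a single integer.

Answer: 0

Derivation:
i=0: (0 + 4) mod 4 = 0
i=1: s[i]=? (unknown)
i=2: (2 + 8) mod 4 = 2
i=3: (3 + 0) mod 4 = 3
Known residues: [0, 2, 3]; need a permutation of 0..3, so missing residue r = 1
Need (1 + s) mod 4 = 1; smallest s = (1 - 1) mod 4 = 0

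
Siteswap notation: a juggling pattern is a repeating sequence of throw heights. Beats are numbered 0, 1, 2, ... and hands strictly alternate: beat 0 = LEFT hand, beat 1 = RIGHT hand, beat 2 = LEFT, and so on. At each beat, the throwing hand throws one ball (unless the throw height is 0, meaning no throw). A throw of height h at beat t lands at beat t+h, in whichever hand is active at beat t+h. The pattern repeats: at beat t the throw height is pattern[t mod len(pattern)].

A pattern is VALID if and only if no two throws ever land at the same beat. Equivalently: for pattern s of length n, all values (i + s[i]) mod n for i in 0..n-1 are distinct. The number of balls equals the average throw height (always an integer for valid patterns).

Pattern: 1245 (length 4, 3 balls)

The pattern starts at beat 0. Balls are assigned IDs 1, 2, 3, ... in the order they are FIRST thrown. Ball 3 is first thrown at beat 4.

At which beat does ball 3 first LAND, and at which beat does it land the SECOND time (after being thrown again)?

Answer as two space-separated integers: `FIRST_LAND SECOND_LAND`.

Beat 0 (L): throw ball1 h=1 -> lands@1:R; in-air after throw: [b1@1:R]
Beat 1 (R): throw ball1 h=2 -> lands@3:R; in-air after throw: [b1@3:R]
Beat 2 (L): throw ball2 h=4 -> lands@6:L; in-air after throw: [b1@3:R b2@6:L]
Beat 3 (R): throw ball1 h=5 -> lands@8:L; in-air after throw: [b2@6:L b1@8:L]
Beat 4 (L): throw ball3 h=1 -> lands@5:R; in-air after throw: [b3@5:R b2@6:L b1@8:L]
Beat 5 (R): throw ball3 h=2 -> lands@7:R; in-air after throw: [b2@6:L b3@7:R b1@8:L]
Beat 6 (L): throw ball2 h=4 -> lands@10:L; in-air after throw: [b3@7:R b1@8:L b2@10:L]
Beat 7 (R): throw ball3 h=5 -> lands@12:L; in-air after throw: [b1@8:L b2@10:L b3@12:L]
Ball 3: thrown@4 h=1 -> first land @5; rethrown@5 h=2 -> second land @7

Answer: 5 7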